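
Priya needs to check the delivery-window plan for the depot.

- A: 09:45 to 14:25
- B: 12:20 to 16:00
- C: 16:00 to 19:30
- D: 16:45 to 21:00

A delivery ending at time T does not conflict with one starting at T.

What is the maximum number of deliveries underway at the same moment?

2

Walk through starts and ends in time order (an end at T is processed before a start at T):
09:45 start A → 1
12:20 start B → 2
14:25 end A → 1
16:00 end B → 0
16:00 start C → 1
16:45 start D → 2
19:30 end C → 1
21:00 end D → 0
Peak is 2, at 12:20 (A, B).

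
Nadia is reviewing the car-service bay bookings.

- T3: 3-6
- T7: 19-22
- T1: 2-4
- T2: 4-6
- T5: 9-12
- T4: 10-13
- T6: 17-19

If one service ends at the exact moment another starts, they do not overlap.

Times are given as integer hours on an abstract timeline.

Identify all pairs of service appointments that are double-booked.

T1 & T3, T2 & T3, T4 & T5

Sorted by start: T1, T3, T2, T5, T4, T6, T7.
T3 starts before T1 ends → T1 and T3 overlap.
T2 starts exactly when T1 ends (back-to-back, no overlap); T1 is clear from here.
T2 starts before T3 ends → T3 and T2 overlap.
T5 starts after T3 ends; T3 is clear from here.
T5 starts after T2 ends; T2 is clear from here.
T4 starts before T5 ends → T5 and T4 overlap.
T6 starts after T5 ends; T5 is clear from here.
T6 starts after T4 ends; T4 is clear from here.
T7 starts exactly when T6 ends (back-to-back, no overlap).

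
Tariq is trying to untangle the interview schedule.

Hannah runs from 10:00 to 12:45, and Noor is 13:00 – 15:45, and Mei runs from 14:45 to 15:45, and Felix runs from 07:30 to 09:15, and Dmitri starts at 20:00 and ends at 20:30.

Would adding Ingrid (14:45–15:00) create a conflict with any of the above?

Felix: ends 09:15 at or before Ingrid starts 14:45 → clear.
Hannah: ends 12:45 at or before Ingrid starts 14:45 → clear.
Noor: starts 13:00 before Ingrid ends 15:00, and ends 15:45 after Ingrid starts 14:45 → overlap.
Mei: starts 14:45 before Ingrid ends 15:00, and ends 15:45 after Ingrid starts 14:45 → overlap.
Dmitri: starts 20:00 at or after Ingrid ends 15:00 → clear.
Ingrid overlaps Noor, Mei.

Yes — it overlaps Mei, Noor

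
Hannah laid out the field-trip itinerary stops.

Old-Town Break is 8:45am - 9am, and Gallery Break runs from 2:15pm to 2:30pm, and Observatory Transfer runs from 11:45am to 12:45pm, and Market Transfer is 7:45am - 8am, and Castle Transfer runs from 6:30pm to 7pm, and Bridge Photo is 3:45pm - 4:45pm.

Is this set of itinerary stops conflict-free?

Sorted by start: Market Transfer, Old-Town Break, Observatory Transfer, Gallery Break, Bridge Photo, Castle Transfer.
Old-Town Break starts after Market Transfer ends, so nothing later overlaps Market Transfer either.
Observatory Transfer starts after Old-Town Break ends, so nothing later overlaps Old-Town Break either.
Gallery Break starts after Observatory Transfer ends, so nothing later overlaps Observatory Transfer either.
Bridge Photo starts after Gallery Break ends, so nothing later overlaps Gallery Break either.
Castle Transfer starts after Bridge Photo ends.
Every pair is clear; the schedule has no overlaps.

Yes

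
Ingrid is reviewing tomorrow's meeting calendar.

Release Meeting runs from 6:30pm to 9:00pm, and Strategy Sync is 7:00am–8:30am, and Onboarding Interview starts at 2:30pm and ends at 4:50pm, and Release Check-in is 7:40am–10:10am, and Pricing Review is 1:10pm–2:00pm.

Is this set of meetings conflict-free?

Sorted by start: Strategy Sync, Release Check-in, Pricing Review, Onboarding Interview, Release Meeting.
Release Check-in starts before Strategy Sync ends → Strategy Sync and Release Check-in overlap.
That's a conflict, so the schedule is not conflict-free.

No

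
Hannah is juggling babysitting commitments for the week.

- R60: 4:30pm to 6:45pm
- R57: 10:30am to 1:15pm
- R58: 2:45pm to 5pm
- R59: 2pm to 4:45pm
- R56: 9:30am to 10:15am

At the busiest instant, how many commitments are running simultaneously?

Sort all start/end points and keep a running count:
9:30am start R56 → 1
10:15am end R56 → 0
10:30am start R57 → 1
1:15pm end R57 → 0
2pm start R59 → 1
2:45pm start R58 → 2
4:30pm start R60 → 3
4:45pm end R59 → 2
5pm end R58 → 1
6:45pm end R60 → 0
Peak is 3, at 4:30pm (R58, R59, R60).

3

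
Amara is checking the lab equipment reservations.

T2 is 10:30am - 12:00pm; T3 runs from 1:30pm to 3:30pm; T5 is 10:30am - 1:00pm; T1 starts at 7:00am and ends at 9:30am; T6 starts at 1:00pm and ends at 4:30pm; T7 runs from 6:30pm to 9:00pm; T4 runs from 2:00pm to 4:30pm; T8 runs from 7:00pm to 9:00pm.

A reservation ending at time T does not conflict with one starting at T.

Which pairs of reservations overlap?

Check each pair: they overlap iff neither finishes before the other starts.
Sorted by start: T1, T2, T5, T6, T3, T4, T7, T8.
T2 starts after T1 ends, so nothing later overlaps T1 either.
T5 starts before T2 ends → T2 and T5 overlap.
T6 starts after T2 ends, so nothing later overlaps T2 either.
T6 starts exactly when T5 ends (back-to-back, no overlap), so nothing later overlaps T5 either.
T3 starts before T6 ends → T6 and T3 overlap.
T4 starts before T6 ends → T6 and T4 overlap.
T7 starts after T6 ends, so nothing later overlaps T6 either.
T4 starts before T3 ends → T3 and T4 overlap.
T7 starts after T3 ends, so nothing later overlaps T3 either.
T7 starts after T4 ends, so nothing later overlaps T4 either.
T8 starts before T7 ends → T7 and T8 overlap.

T2 & T5, T3 & T4, T3 & T6, T4 & T6, T7 & T8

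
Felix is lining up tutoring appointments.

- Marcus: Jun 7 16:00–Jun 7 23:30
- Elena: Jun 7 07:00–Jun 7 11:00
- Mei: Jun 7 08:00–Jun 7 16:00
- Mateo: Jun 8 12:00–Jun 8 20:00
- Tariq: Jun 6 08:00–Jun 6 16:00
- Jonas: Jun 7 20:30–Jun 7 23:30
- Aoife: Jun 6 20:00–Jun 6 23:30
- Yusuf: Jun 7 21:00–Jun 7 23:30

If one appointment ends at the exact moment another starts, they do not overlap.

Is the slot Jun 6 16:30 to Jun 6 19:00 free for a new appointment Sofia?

Yes — the slot is free

Tariq: ends Jun 6 16:00 at or before Sofia starts Jun 6 16:30 → clear.
Aoife: starts Jun 6 20:00 at or after Sofia ends Jun 6 19:00 → clear.
Elena: starts Jun 7 07:00 at or after Sofia ends Jun 6 19:00 → clear.
Mei: starts Jun 7 08:00 at or after Sofia ends Jun 6 19:00 → clear.
Marcus: starts Jun 7 16:00 at or after Sofia ends Jun 6 19:00 → clear.
Jonas: starts Jun 7 20:30 at or after Sofia ends Jun 6 19:00 → clear.
Yusuf: starts Jun 7 21:00 at or after Sofia ends Jun 6 19:00 → clear.
Mateo: starts Jun 8 12:00 at or after Sofia ends Jun 6 19:00 → clear.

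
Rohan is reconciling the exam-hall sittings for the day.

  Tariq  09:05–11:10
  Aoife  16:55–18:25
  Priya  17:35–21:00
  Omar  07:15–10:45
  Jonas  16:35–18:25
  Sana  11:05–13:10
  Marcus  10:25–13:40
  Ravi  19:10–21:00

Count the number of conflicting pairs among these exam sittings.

9

Sorted by start: Omar, Tariq, Marcus, Sana, Jonas, Aoife, Priya, Ravi.
Tariq starts before Omar ends → Omar and Tariq overlap.
Marcus starts before Omar ends → Omar and Marcus overlap.
Sana starts after Omar ends, so nothing later overlaps Omar either.
Marcus starts before Tariq ends → Tariq and Marcus overlap.
Sana starts before Tariq ends → Tariq and Sana overlap.
Jonas starts after Tariq ends, so nothing later overlaps Tariq either.
Sana starts before Marcus ends → Marcus and Sana overlap.
Jonas starts after Marcus ends, so nothing later overlaps Marcus either.
Jonas starts after Sana ends, so nothing later overlaps Sana either.
Aoife starts before Jonas ends → Jonas and Aoife overlap.
Priya starts before Jonas ends → Jonas and Priya overlap.
Ravi starts after Jonas ends.
Priya starts before Aoife ends → Aoife and Priya overlap.
Ravi starts after Aoife ends.
Ravi starts before Priya ends → Priya and Ravi overlap.
Overlapping pairs: Aoife & Jonas, Aoife & Priya, Jonas & Priya, Marcus & Omar, Marcus & Sana, Marcus & Tariq, Omar & Tariq, Priya & Ravi, Sana & Tariq — 9 in total.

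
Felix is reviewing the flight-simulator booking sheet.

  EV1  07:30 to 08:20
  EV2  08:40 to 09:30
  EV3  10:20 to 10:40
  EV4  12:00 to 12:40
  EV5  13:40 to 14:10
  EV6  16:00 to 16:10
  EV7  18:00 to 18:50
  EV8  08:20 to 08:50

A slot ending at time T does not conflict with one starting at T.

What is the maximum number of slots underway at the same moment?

Sort all start/end points and keep a running count:
07:30 start EV1 → 1
08:20 end EV1 → 0
08:20 start EV8 → 1
08:40 start EV2 → 2
08:50 end EV8 → 1
09:30 end EV2 → 0
10:20 start EV3 → 1
10:40 end EV3 → 0
12:00 start EV4 → 1
12:40 end EV4 → 0
13:40 start EV5 → 1
14:10 end EV5 → 0
16:00 start EV6 → 1
16:10 end EV6 → 0
18:00 start EV7 → 1
18:50 end EV7 → 0
Peak is 2, at 08:40 (EV2, EV8).

2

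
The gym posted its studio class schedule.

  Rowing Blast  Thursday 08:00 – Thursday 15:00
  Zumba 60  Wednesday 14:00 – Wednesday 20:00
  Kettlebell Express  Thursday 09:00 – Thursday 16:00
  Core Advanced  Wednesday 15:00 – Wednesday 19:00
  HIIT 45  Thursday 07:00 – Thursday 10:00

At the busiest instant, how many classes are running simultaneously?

Walk through starts and ends in time order (an end at T is processed before a start at T):
Wednesday 14:00 start Zumba 60 → 1
Wednesday 15:00 start Core Advanced → 2
Wednesday 19:00 end Core Advanced → 1
Wednesday 20:00 end Zumba 60 → 0
Thursday 07:00 start HIIT 45 → 1
Thursday 08:00 start Rowing Blast → 2
Thursday 09:00 start Kettlebell Express → 3
Thursday 10:00 end HIIT 45 → 2
Thursday 15:00 end Rowing Blast → 1
Thursday 16:00 end Kettlebell Express → 0
Peak is 3, at Thursday 09:00 (HIIT 45, Kettlebell Express, Rowing Blast).

3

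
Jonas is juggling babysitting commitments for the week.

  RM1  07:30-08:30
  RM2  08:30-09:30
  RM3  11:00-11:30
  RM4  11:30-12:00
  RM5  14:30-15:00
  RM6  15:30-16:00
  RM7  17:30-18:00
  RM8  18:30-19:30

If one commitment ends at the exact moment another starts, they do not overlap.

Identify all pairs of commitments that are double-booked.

no conflicts

Two intervals overlap when each starts before the other ends.
Sorted by start: RM1, RM2, RM3, RM4, RM5, RM6, RM7, RM8.
RM2 starts exactly when RM1 ends (back-to-back, no overlap), so nothing later overlaps RM1 either.
RM3 starts after RM2 ends, so nothing later overlaps RM2 either.
RM4 starts exactly when RM3 ends (back-to-back, no overlap), so nothing later overlaps RM3 either.
RM5 starts after RM4 ends, so nothing later overlaps RM4 either.
RM6 starts after RM5 ends, so nothing later overlaps RM5 either.
RM7 starts after RM6 ends, so nothing later overlaps RM6 either.
RM8 starts after RM7 ends.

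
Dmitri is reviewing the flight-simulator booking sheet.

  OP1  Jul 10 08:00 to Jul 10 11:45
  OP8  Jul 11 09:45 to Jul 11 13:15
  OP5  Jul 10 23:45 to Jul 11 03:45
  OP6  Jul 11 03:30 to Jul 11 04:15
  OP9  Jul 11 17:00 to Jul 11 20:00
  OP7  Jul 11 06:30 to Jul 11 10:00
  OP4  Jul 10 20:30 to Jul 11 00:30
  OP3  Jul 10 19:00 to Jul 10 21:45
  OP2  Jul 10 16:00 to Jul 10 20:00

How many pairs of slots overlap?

Sorted by start: OP1, OP2, OP3, OP4, OP5, OP6, OP7, OP8, OP9.
OP2 starts after OP1 ends, so OP1 has no further overlaps.
OP3 starts before OP2 ends → OP2 and OP3 overlap.
OP4 starts after OP2 ends, so OP2 has no further overlaps.
OP4 starts before OP3 ends → OP3 and OP4 overlap.
OP5 starts after OP3 ends, so OP3 has no further overlaps.
OP5 starts before OP4 ends → OP4 and OP5 overlap.
OP6 starts after OP4 ends, so OP4 has no further overlaps.
OP6 starts before OP5 ends → OP5 and OP6 overlap.
OP7 starts after OP5 ends, so OP5 has no further overlaps.
OP7 starts after OP6 ends, so OP6 has no further overlaps.
OP8 starts before OP7 ends → OP7 and OP8 overlap.
OP9 starts after OP7 ends.
OP9 starts after OP8 ends.
Overlapping pairs: OP2 & OP3, OP3 & OP4, OP4 & OP5, OP5 & OP6, OP7 & OP8 — 5 in total.

5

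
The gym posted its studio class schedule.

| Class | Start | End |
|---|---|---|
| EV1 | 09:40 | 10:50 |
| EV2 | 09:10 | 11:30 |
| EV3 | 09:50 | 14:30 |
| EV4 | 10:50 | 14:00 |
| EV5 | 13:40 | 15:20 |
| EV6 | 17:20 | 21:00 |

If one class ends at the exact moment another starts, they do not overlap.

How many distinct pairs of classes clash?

Check each pair: they overlap iff neither finishes before the other starts.
Sorted by start: EV2, EV1, EV3, EV4, EV5, EV6.
EV1 starts before EV2 ends → EV2 and EV1 overlap.
EV3 starts before EV2 ends → EV2 and EV3 overlap.
EV4 starts before EV2 ends → EV2 and EV4 overlap.
EV5 starts after EV2 ends, so nothing later overlaps EV2 either.
EV3 starts before EV1 ends → EV1 and EV3 overlap.
EV4 starts exactly when EV1 ends (back-to-back, no overlap), so nothing later overlaps EV1 either.
EV4 starts before EV3 ends → EV3 and EV4 overlap.
EV5 starts before EV3 ends → EV3 and EV5 overlap.
EV6 starts after EV3 ends.
EV5 starts before EV4 ends → EV4 and EV5 overlap.
EV6 starts after EV4 ends.
EV6 starts after EV5 ends.
Overlapping pairs: EV1 & EV2, EV1 & EV3, EV2 & EV3, EV2 & EV4, EV3 & EV4, EV3 & EV5, EV4 & EV5 — 7 in total.

7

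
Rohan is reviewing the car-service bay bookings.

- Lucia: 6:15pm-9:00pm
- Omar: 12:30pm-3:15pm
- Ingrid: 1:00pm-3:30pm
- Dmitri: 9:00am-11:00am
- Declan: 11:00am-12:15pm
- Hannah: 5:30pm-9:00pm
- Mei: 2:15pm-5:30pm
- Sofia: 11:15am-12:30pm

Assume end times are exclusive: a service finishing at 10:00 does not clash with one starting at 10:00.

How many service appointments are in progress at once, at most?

Sweep the timeline, counting +1 at each start and −1 at each end (ends before starts at a tie):
9:00am start Dmitri → 1
11:00am end Dmitri → 0
11:00am start Declan → 1
11:15am start Sofia → 2
12:15pm end Declan → 1
12:30pm end Sofia → 0
12:30pm start Omar → 1
1:00pm start Ingrid → 2
2:15pm start Mei → 3
3:15pm end Omar → 2
3:30pm end Ingrid → 1
5:30pm end Mei → 0
5:30pm start Hannah → 1
6:15pm start Lucia → 2
9:00pm end Hannah → 1
9:00pm end Lucia → 0
Peak is 3, at 2:15pm (Ingrid, Mei, Omar).

3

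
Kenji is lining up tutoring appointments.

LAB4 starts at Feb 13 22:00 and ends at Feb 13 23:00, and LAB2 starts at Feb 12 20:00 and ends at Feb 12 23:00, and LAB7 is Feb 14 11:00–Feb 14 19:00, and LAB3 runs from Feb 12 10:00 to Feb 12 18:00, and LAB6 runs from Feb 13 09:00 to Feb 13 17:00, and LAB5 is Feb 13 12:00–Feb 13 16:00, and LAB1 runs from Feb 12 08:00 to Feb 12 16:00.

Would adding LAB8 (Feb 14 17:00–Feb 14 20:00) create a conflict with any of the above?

Yes — it overlaps LAB7

LAB1: ends Feb 12 16:00 at or before LAB8 starts Feb 14 17:00 → clear.
LAB3: ends Feb 12 18:00 at or before LAB8 starts Feb 14 17:00 → clear.
LAB2: ends Feb 12 23:00 at or before LAB8 starts Feb 14 17:00 → clear.
LAB6: ends Feb 13 17:00 at or before LAB8 starts Feb 14 17:00 → clear.
LAB5: ends Feb 13 16:00 at or before LAB8 starts Feb 14 17:00 → clear.
LAB4: ends Feb 13 23:00 at or before LAB8 starts Feb 14 17:00 → clear.
LAB7: starts Feb 14 11:00 before LAB8 ends Feb 14 20:00, and ends Feb 14 19:00 after LAB8 starts Feb 14 17:00 → overlap.
LAB8 overlaps LAB7.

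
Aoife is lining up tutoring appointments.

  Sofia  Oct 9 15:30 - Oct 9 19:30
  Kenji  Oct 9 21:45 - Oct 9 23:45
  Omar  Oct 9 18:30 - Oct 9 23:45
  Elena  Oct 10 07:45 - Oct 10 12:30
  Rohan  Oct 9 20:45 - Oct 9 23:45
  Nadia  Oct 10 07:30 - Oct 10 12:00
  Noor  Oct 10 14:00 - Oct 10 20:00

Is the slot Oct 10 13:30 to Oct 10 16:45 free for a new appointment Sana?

Sofia: ends Oct 9 19:30 at or before Sana starts Oct 10 13:30 → clear.
Omar: ends Oct 9 23:45 at or before Sana starts Oct 10 13:30 → clear.
Rohan: ends Oct 9 23:45 at or before Sana starts Oct 10 13:30 → clear.
Kenji: ends Oct 9 23:45 at or before Sana starts Oct 10 13:30 → clear.
Nadia: ends Oct 10 12:00 at or before Sana starts Oct 10 13:30 → clear.
Elena: ends Oct 10 12:30 at or before Sana starts Oct 10 13:30 → clear.
Noor: starts Oct 10 14:00 before Sana ends Oct 10 16:45, and ends Oct 10 20:00 after Sana starts Oct 10 13:30 → overlap.
Sana overlaps Noor.

No — it overlaps Noor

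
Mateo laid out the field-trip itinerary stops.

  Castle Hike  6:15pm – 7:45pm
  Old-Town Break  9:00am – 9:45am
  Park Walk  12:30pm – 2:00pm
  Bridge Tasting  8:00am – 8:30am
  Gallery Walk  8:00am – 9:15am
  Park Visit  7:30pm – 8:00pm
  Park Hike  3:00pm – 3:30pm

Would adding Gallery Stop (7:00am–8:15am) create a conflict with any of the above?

Yes — it overlaps Bridge Tasting, Gallery Walk

Bridge Tasting: starts 8:00am before Gallery Stop ends 8:15am, and ends 8:30am after Gallery Stop starts 7:00am → overlap.
Gallery Walk: starts 8:00am before Gallery Stop ends 8:15am, and ends 9:15am after Gallery Stop starts 7:00am → overlap.
Old-Town Break: starts 9:00am at or after Gallery Stop ends 8:15am → clear.
Park Walk: starts 12:30pm at or after Gallery Stop ends 8:15am → clear.
Park Hike: starts 3:00pm at or after Gallery Stop ends 8:15am → clear.
Castle Hike: starts 6:15pm at or after Gallery Stop ends 8:15am → clear.
Park Visit: starts 7:30pm at or after Gallery Stop ends 8:15am → clear.
Gallery Stop overlaps Bridge Tasting, Gallery Walk.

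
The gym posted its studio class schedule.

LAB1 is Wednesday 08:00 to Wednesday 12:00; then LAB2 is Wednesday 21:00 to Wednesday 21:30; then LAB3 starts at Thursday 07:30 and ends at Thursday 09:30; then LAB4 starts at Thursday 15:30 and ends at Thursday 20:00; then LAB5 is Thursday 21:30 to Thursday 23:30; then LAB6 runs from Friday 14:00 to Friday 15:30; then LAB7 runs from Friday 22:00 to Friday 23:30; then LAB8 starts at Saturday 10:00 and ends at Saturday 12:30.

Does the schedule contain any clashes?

No

Check each pair: they overlap iff neither finishes before the other starts.
Sorted by start: LAB1, LAB2, LAB3, LAB4, LAB5, LAB6, LAB7, LAB8.
LAB2 starts after LAB1 ends, so LAB1 has no further overlaps.
LAB3 starts after LAB2 ends, so LAB2 has no further overlaps.
LAB4 starts after LAB3 ends, so LAB3 has no further overlaps.
LAB5 starts after LAB4 ends, so LAB4 has no further overlaps.
LAB6 starts after LAB5 ends, so LAB5 has no further overlaps.
LAB7 starts after LAB6 ends, so LAB6 has no further overlaps.
LAB8 starts after LAB7 ends.
Every pair is clear; the schedule has no overlaps.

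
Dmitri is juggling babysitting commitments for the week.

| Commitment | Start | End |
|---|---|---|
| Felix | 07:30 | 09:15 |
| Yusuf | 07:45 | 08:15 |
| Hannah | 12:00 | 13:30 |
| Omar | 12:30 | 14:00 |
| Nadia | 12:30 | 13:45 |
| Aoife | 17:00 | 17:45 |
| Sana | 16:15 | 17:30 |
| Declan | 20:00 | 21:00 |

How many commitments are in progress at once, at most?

3

Sort all start/end points and keep a running count:
07:30 start Felix → 1
07:45 start Yusuf → 2
08:15 end Yusuf → 1
09:15 end Felix → 0
12:00 start Hannah → 1
12:30 start Nadia → 2
12:30 start Omar → 3
13:30 end Hannah → 2
13:45 end Nadia → 1
14:00 end Omar → 0
16:15 start Sana → 1
17:00 start Aoife → 2
17:30 end Sana → 1
17:45 end Aoife → 0
20:00 start Declan → 1
21:00 end Declan → 0
Peak is 3, at 12:30 (Hannah, Nadia, Omar).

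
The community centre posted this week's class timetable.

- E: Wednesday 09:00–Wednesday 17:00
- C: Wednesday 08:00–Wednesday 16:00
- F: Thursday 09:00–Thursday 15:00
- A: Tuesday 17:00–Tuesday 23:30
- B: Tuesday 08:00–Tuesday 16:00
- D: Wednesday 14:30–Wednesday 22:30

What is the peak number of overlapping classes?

3

Sweep the timeline, counting +1 at each start and −1 at each end (ends before starts at a tie):
Tuesday 08:00 start B → 1
Tuesday 16:00 end B → 0
Tuesday 17:00 start A → 1
Tuesday 23:30 end A → 0
Wednesday 08:00 start C → 1
Wednesday 09:00 start E → 2
Wednesday 14:30 start D → 3
Wednesday 16:00 end C → 2
Wednesday 17:00 end E → 1
Wednesday 22:30 end D → 0
Thursday 09:00 start F → 1
Thursday 15:00 end F → 0
Peak is 3, at Wednesday 14:30 (C, D, E).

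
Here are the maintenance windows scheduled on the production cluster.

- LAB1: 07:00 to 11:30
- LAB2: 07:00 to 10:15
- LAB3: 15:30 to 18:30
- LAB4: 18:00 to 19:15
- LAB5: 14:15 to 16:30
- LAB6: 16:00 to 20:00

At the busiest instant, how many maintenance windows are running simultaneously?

3

Walk through starts and ends in time order (an end at T is processed before a start at T):
07:00 start LAB1 → 1
07:00 start LAB2 → 2
10:15 end LAB2 → 1
11:30 end LAB1 → 0
14:15 start LAB5 → 1
15:30 start LAB3 → 2
16:00 start LAB6 → 3
16:30 end LAB5 → 2
18:00 start LAB4 → 3
18:30 end LAB3 → 2
19:15 end LAB4 → 1
20:00 end LAB6 → 0
Peak is 3, at 16:00 (LAB3, LAB5, LAB6).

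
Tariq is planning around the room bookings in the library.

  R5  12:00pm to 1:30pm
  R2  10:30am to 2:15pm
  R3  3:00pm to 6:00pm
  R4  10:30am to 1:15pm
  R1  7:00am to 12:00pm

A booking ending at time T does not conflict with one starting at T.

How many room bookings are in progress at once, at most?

Sort all start/end points and keep a running count:
7:00am start R1 → 1
10:30am start R2 → 2
10:30am start R4 → 3
12:00pm end R1 → 2
12:00pm start R5 → 3
1:15pm end R4 → 2
1:30pm end R5 → 1
2:15pm end R2 → 0
3:00pm start R3 → 1
6:00pm end R3 → 0
Peak is 3, at 10:30am (R1, R2, R4).

3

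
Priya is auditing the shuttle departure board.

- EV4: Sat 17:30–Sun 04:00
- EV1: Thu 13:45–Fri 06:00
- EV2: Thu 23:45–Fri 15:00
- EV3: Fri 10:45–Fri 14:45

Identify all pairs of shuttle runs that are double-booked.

EV1 & EV2, EV2 & EV3

Sorted by start: EV1, EV2, EV3, EV4.
EV2 starts before EV1 ends → EV1 and EV2 overlap.
EV3 starts after EV1 ends, so EV1 has no further overlaps.
EV3 starts before EV2 ends → EV2 and EV3 overlap.
EV4 starts after EV2 ends.
EV4 starts after EV3 ends.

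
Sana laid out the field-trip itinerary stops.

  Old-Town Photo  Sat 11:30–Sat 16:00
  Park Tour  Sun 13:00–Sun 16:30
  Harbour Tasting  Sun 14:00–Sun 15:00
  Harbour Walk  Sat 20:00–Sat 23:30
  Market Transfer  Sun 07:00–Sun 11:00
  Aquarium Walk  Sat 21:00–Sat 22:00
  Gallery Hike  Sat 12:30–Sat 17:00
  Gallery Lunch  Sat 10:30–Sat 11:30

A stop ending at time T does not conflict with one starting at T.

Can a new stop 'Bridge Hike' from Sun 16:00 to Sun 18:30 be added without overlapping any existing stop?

No — it overlaps Park Tour

Gallery Lunch: ends Sat 11:30 at or before Bridge Hike starts Sun 16:00 → clear.
Old-Town Photo: ends Sat 16:00 at or before Bridge Hike starts Sun 16:00 → clear.
Gallery Hike: ends Sat 17:00 at or before Bridge Hike starts Sun 16:00 → clear.
Harbour Walk: ends Sat 23:30 at or before Bridge Hike starts Sun 16:00 → clear.
Aquarium Walk: ends Sat 22:00 at or before Bridge Hike starts Sun 16:00 → clear.
Market Transfer: ends Sun 11:00 at or before Bridge Hike starts Sun 16:00 → clear.
Park Tour: starts Sun 13:00 before Bridge Hike ends Sun 18:30, and ends Sun 16:30 after Bridge Hike starts Sun 16:00 → overlap.
Harbour Tasting: ends Sun 15:00 at or before Bridge Hike starts Sun 16:00 → clear.
Bridge Hike overlaps Park Tour.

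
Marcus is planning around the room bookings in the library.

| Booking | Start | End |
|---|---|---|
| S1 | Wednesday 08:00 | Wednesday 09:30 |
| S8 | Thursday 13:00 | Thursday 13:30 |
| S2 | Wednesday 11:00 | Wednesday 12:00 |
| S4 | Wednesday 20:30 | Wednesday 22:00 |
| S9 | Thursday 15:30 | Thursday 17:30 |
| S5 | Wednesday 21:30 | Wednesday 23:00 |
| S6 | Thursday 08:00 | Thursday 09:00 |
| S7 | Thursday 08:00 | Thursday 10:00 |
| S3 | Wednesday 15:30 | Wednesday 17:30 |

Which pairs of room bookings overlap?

S4 & S5, S6 & S7

Sorted by start: S1, S2, S3, S4, S5, S6, S7, S8, S9.
S2 starts after S1 ends; S1 is clear from here.
S3 starts after S2 ends; S2 is clear from here.
S4 starts after S3 ends; S3 is clear from here.
S5 starts before S4 ends → S4 and S5 overlap.
S6 starts after S4 ends; S4 is clear from here.
S6 starts after S5 ends; S5 is clear from here.
S7 starts before S6 ends → S6 and S7 overlap.
S8 starts after S6 ends; S6 is clear from here.
S8 starts after S7 ends; S7 is clear from here.
S9 starts after S8 ends.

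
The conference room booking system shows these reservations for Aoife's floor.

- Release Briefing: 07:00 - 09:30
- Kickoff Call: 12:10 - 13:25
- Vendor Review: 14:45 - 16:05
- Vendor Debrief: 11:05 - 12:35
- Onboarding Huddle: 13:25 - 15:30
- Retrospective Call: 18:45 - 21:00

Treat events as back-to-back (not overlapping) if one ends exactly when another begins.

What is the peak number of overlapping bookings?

2

Walk through starts and ends in time order (an end at T is processed before a start at T):
07:00 start Release Briefing → 1
09:30 end Release Briefing → 0
11:05 start Vendor Debrief → 1
12:10 start Kickoff Call → 2
12:35 end Vendor Debrief → 1
13:25 end Kickoff Call → 0
13:25 start Onboarding Huddle → 1
14:45 start Vendor Review → 2
15:30 end Onboarding Huddle → 1
16:05 end Vendor Review → 0
18:45 start Retrospective Call → 1
21:00 end Retrospective Call → 0
Peak is 2, at 12:10 (Kickoff Call, Vendor Debrief).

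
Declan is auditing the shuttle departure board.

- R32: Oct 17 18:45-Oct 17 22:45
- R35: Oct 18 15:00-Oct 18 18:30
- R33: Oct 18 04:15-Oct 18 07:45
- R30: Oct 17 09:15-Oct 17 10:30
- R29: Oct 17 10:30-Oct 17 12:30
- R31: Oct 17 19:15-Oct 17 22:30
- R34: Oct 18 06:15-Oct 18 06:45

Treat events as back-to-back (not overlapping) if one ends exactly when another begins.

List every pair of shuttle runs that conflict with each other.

R31 & R32, R33 & R34

Sorted by start: R30, R29, R32, R31, R33, R34, R35.
R29 starts exactly when R30 ends (back-to-back, no overlap), so nothing later overlaps R30 either.
R32 starts after R29 ends, so nothing later overlaps R29 either.
R31 starts before R32 ends → R32 and R31 overlap.
R33 starts after R32 ends, so nothing later overlaps R32 either.
R33 starts after R31 ends, so nothing later overlaps R31 either.
R34 starts before R33 ends → R33 and R34 overlap.
R35 starts after R33 ends.
R35 starts after R34 ends.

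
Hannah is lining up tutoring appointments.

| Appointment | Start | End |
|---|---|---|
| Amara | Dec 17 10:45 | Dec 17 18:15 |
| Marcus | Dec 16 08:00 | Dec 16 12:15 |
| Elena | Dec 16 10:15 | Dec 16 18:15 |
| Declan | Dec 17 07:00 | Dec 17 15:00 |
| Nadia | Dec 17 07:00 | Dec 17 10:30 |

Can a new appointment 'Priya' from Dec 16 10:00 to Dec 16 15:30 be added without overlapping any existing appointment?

Marcus: starts Dec 16 08:00 before Priya ends Dec 16 15:30, and ends Dec 16 12:15 after Priya starts Dec 16 10:00 → overlap.
Elena: starts Dec 16 10:15 before Priya ends Dec 16 15:30, and ends Dec 16 18:15 after Priya starts Dec 16 10:00 → overlap.
Declan: starts Dec 17 07:00 at or after Priya ends Dec 16 15:30 → clear.
Nadia: starts Dec 17 07:00 at or after Priya ends Dec 16 15:30 → clear.
Amara: starts Dec 17 10:45 at or after Priya ends Dec 16 15:30 → clear.
Priya overlaps Elena, Marcus.

No — it overlaps Elena, Marcus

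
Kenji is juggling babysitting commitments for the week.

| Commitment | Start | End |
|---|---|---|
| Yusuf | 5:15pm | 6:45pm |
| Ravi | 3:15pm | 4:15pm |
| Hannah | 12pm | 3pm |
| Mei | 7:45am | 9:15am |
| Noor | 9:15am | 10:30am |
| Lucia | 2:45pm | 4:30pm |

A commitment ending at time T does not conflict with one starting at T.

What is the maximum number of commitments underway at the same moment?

2

Sort all start/end points and keep a running count:
7:45am start Mei → 1
9:15am end Mei → 0
9:15am start Noor → 1
10:30am end Noor → 0
12pm start Hannah → 1
2:45pm start Lucia → 2
3pm end Hannah → 1
3:15pm start Ravi → 2
4:15pm end Ravi → 1
4:30pm end Lucia → 0
5:15pm start Yusuf → 1
6:45pm end Yusuf → 0
Peak is 2, at 2:45pm (Hannah, Lucia).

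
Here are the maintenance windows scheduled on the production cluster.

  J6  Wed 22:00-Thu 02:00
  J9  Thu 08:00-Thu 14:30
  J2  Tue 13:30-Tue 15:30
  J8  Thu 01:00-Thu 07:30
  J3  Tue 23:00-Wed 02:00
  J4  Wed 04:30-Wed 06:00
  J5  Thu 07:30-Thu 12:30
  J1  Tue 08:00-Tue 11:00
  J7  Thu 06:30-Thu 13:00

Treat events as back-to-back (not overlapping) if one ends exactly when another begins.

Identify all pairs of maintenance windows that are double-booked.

Sorted by start: J1, J2, J3, J4, J6, J8, J7, J5, J9.
J2 starts after J1 ends, so nothing later overlaps J1 either.
J3 starts after J2 ends, so nothing later overlaps J2 either.
J4 starts after J3 ends, so nothing later overlaps J3 either.
J6 starts after J4 ends, so nothing later overlaps J4 either.
J8 starts before J6 ends → J6 and J8 overlap.
J7 starts after J6 ends, so nothing later overlaps J6 either.
J7 starts before J8 ends → J8 and J7 overlap.
J5 starts exactly when J8 ends (back-to-back, no overlap), so nothing later overlaps J8 either.
J5 starts before J7 ends → J7 and J5 overlap.
J9 starts before J7 ends → J7 and J9 overlap.
J9 starts before J5 ends → J5 and J9 overlap.

J5 & J7, J5 & J9, J6 & J8, J7 & J8, J7 & J9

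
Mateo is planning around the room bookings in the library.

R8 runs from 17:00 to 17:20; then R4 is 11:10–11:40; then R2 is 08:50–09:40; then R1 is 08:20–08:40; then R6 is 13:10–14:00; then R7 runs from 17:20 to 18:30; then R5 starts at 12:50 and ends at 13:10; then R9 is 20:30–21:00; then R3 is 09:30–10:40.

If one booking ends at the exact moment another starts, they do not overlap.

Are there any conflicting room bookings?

Sorted by start: R1, R2, R3, R4, R5, R6, R8, R7, R9.
R2 starts after R1 ends, so R1 has no further overlaps.
R3 starts before R2 ends → R2 and R3 overlap.
That's a conflict, so the schedule is not conflict-free.

Yes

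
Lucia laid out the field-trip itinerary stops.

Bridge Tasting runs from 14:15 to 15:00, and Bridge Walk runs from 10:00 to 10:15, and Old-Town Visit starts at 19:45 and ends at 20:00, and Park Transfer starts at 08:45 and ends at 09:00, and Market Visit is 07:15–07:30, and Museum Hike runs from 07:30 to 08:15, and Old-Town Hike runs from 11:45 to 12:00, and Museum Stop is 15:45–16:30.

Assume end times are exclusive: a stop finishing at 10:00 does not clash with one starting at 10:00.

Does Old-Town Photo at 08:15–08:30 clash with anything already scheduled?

Market Visit: ends 07:30 at or before Old-Town Photo starts 08:15 → clear.
Museum Hike: ends 08:15 at or before Old-Town Photo starts 08:15 → clear.
Park Transfer: starts 08:45 at or after Old-Town Photo ends 08:30 → clear.
Bridge Walk: starts 10:00 at or after Old-Town Photo ends 08:30 → clear.
Old-Town Hike: starts 11:45 at or after Old-Town Photo ends 08:30 → clear.
Bridge Tasting: starts 14:15 at or after Old-Town Photo ends 08:30 → clear.
Museum Stop: starts 15:45 at or after Old-Town Photo ends 08:30 → clear.
Old-Town Visit: starts 19:45 at or after Old-Town Photo ends 08:30 → clear.

No — it doesn't clash with anything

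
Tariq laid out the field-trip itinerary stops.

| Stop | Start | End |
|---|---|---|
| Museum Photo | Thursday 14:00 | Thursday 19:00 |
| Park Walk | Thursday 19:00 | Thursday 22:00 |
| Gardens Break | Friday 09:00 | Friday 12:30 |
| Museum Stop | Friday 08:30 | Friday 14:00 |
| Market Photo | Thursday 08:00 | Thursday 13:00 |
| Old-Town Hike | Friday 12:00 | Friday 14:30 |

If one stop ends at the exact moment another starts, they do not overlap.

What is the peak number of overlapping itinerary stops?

3

Sort all start/end points and keep a running count:
Thursday 08:00 start Market Photo → 1
Thursday 13:00 end Market Photo → 0
Thursday 14:00 start Museum Photo → 1
Thursday 19:00 end Museum Photo → 0
Thursday 19:00 start Park Walk → 1
Thursday 22:00 end Park Walk → 0
Friday 08:30 start Museum Stop → 1
Friday 09:00 start Gardens Break → 2
Friday 12:00 start Old-Town Hike → 3
Friday 12:30 end Gardens Break → 2
Friday 14:00 end Museum Stop → 1
Friday 14:30 end Old-Town Hike → 0
Peak is 3, at Friday 12:00 (Gardens Break, Museum Stop, Old-Town Hike).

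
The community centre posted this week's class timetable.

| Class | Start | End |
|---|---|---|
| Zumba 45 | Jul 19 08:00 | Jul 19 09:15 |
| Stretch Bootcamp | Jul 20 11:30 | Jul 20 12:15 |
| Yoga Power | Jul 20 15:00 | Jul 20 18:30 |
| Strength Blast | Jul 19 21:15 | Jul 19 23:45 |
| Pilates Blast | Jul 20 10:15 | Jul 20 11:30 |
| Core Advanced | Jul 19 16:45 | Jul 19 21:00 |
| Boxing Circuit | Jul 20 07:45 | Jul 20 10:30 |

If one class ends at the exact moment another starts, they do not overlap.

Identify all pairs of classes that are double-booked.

Boxing Circuit & Pilates Blast

Check each pair: they overlap iff neither finishes before the other starts.
Sorted by start: Zumba 45, Core Advanced, Strength Blast, Boxing Circuit, Pilates Blast, Stretch Bootcamp, Yoga Power.
Core Advanced starts after Zumba 45 ends, so Zumba 45 has no further overlaps.
Strength Blast starts after Core Advanced ends, so Core Advanced has no further overlaps.
Boxing Circuit starts after Strength Blast ends, so Strength Blast has no further overlaps.
Pilates Blast starts before Boxing Circuit ends → Boxing Circuit and Pilates Blast overlap.
Stretch Bootcamp starts after Boxing Circuit ends, so Boxing Circuit has no further overlaps.
Stretch Bootcamp starts exactly when Pilates Blast ends (back-to-back, no overlap), so Pilates Blast has no further overlaps.
Yoga Power starts after Stretch Bootcamp ends.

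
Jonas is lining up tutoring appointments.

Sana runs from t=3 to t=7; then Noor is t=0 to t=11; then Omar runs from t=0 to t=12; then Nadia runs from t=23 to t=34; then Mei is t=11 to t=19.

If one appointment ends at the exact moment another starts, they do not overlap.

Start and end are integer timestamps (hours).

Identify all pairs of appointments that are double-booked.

Sorted by start: Omar, Noor, Sana, Mei, Nadia.
Noor starts before Omar ends → Omar and Noor overlap.
Sana starts before Omar ends → Omar and Sana overlap.
Mei starts before Omar ends → Omar and Mei overlap.
Nadia starts after Omar ends.
Sana starts before Noor ends → Noor and Sana overlap.
Mei starts exactly when Noor ends (back-to-back, no overlap), so Noor has no further overlaps.
Mei starts after Sana ends, so Sana has no further overlaps.
Nadia starts after Mei ends.

Mei & Omar, Noor & Omar, Noor & Sana, Omar & Sana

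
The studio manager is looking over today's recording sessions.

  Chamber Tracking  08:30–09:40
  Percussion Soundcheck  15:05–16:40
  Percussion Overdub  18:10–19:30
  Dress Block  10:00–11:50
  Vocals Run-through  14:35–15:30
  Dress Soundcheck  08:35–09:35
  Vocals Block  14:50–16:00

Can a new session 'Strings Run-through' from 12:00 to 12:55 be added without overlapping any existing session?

Yes — the slot is free

Chamber Tracking: ends 09:40 at or before Strings Run-through starts 12:00 → clear.
Dress Soundcheck: ends 09:35 at or before Strings Run-through starts 12:00 → clear.
Dress Block: ends 11:50 at or before Strings Run-through starts 12:00 → clear.
Vocals Run-through: starts 14:35 at or after Strings Run-through ends 12:55 → clear.
Vocals Block: starts 14:50 at or after Strings Run-through ends 12:55 → clear.
Percussion Soundcheck: starts 15:05 at or after Strings Run-through ends 12:55 → clear.
Percussion Overdub: starts 18:10 at or after Strings Run-through ends 12:55 → clear.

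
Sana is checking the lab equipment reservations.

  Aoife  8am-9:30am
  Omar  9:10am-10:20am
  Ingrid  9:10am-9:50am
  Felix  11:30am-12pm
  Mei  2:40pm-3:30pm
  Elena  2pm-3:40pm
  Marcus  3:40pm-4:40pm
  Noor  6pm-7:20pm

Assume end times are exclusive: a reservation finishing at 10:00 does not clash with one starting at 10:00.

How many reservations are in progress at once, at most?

Sort all start/end points and keep a running count:
8am start Aoife → 1
9:10am start Ingrid → 2
9:10am start Omar → 3
9:30am end Aoife → 2
9:50am end Ingrid → 1
10:20am end Omar → 0
11:30am start Felix → 1
12pm end Felix → 0
2pm start Elena → 1
2:40pm start Mei → 2
3:30pm end Mei → 1
3:40pm end Elena → 0
3:40pm start Marcus → 1
4:40pm end Marcus → 0
6pm start Noor → 1
7:20pm end Noor → 0
Peak is 3, at 9:10am (Aoife, Ingrid, Omar).

3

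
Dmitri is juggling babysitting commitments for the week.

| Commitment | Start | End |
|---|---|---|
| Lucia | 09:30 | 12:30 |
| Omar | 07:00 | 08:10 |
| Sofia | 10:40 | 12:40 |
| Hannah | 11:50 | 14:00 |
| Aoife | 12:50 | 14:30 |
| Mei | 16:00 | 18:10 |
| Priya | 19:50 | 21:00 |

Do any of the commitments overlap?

Sorted by start: Omar, Lucia, Sofia, Hannah, Aoife, Mei, Priya.
Lucia starts after Omar ends, so Omar has no further overlaps.
Sofia starts before Lucia ends → Lucia and Sofia overlap.
That's a conflict, so the schedule is not conflict-free.

Yes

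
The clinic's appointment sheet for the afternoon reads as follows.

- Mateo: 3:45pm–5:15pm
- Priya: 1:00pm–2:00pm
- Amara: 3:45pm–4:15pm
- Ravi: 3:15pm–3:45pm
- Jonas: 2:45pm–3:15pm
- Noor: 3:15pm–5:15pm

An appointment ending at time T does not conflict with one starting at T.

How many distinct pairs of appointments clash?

Two intervals overlap when each starts before the other ends.
Sorted by start: Priya, Jonas, Noor, Ravi, Mateo, Amara.
Jonas starts after Priya ends — done with Priya.
Noor starts exactly when Jonas ends (back-to-back, no overlap) — done with Jonas.
Ravi starts before Noor ends → Noor and Ravi overlap.
Mateo starts before Noor ends → Noor and Mateo overlap.
Amara starts before Noor ends → Noor and Amara overlap.
Mateo starts exactly when Ravi ends (back-to-back, no overlap) — done with Ravi.
Amara starts before Mateo ends → Mateo and Amara overlap.
Overlapping pairs: Amara & Mateo, Amara & Noor, Mateo & Noor, Noor & Ravi — 4 in total.

4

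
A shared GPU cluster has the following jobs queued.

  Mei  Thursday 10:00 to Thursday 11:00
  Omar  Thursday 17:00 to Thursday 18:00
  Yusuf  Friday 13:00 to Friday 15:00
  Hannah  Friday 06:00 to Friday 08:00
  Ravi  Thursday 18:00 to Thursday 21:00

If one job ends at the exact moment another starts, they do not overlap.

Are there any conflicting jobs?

No

Check each pair: they overlap iff neither finishes before the other starts.
Sorted by start: Mei, Omar, Ravi, Hannah, Yusuf.
Omar starts after Mei ends — done with Mei.
Ravi starts exactly when Omar ends (back-to-back, no overlap) — done with Omar.
Hannah starts after Ravi ends — done with Ravi.
Yusuf starts after Hannah ends.
Every pair is clear; the schedule has no overlaps.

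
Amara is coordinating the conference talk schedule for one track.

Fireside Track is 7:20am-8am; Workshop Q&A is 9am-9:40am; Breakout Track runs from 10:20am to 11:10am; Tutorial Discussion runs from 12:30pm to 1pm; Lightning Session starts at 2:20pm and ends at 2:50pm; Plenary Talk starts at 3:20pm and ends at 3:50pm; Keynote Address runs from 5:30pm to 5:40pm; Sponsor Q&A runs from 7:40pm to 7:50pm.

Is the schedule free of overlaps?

Two intervals overlap when each starts before the other ends.
Sorted by start: Fireside Track, Workshop Q&A, Breakout Track, Tutorial Discussion, Lightning Session, Plenary Talk, Keynote Address, Sponsor Q&A.
Workshop Q&A starts after Fireside Track ends — done with Fireside Track.
Breakout Track starts after Workshop Q&A ends — done with Workshop Q&A.
Tutorial Discussion starts after Breakout Track ends — done with Breakout Track.
Lightning Session starts after Tutorial Discussion ends — done with Tutorial Discussion.
Plenary Talk starts after Lightning Session ends — done with Lightning Session.
Keynote Address starts after Plenary Talk ends — done with Plenary Talk.
Sponsor Q&A starts after Keynote Address ends.
Every pair is clear; the schedule has no overlaps.

Yes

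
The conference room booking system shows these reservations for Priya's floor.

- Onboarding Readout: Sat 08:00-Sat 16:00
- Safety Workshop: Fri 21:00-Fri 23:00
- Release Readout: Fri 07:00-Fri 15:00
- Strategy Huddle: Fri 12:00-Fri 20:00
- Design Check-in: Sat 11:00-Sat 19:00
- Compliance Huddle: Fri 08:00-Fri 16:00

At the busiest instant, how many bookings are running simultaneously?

3

Sweep the timeline, counting +1 at each start and −1 at each end (ends before starts at a tie):
Fri 07:00 start Release Readout → 1
Fri 08:00 start Compliance Huddle → 2
Fri 12:00 start Strategy Huddle → 3
Fri 15:00 end Release Readout → 2
Fri 16:00 end Compliance Huddle → 1
Fri 20:00 end Strategy Huddle → 0
Fri 21:00 start Safety Workshop → 1
Fri 23:00 end Safety Workshop → 0
Sat 08:00 start Onboarding Readout → 1
Sat 11:00 start Design Check-in → 2
Sat 16:00 end Onboarding Readout → 1
Sat 19:00 end Design Check-in → 0
Peak is 3, at Fri 12:00 (Compliance Huddle, Release Readout, Strategy Huddle).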